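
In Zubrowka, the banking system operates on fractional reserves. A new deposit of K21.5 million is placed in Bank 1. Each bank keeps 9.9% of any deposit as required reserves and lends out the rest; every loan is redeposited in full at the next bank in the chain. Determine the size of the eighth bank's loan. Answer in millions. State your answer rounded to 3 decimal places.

Each bank lends a fraction (1 − rr) = 0.9010 of the deposit it receives, so Bank 8 receives 21.5·0.9010^7 and lends 21.5·0.9010^8 ≈ 9.3376 million.

K9.338 million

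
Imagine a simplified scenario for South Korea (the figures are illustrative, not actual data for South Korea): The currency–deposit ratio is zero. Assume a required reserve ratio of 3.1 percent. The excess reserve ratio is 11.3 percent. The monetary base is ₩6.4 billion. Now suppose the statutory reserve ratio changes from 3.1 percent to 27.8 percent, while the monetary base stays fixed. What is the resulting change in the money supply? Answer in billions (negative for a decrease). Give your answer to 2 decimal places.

-28.08 billion

Initially m₁ = 1 / (0.031 + 0.113) ≈ 6.9444, so M₁ = 6.9444 × 6.4 ≈ 44.4442 billion.
After the change m₂ = 1 / (0.278 + 0.113) ≈ 2.5575, so M₂ = 2.5575 × 6.4 = 16.368 billion.
ΔM = M₂ − M₁ = 16.368 − 44.4442 = -28.0762 billion.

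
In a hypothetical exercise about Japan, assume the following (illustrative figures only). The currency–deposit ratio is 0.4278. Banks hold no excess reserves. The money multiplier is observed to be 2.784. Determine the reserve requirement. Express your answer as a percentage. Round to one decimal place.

8.5%

Using m = 2.784. Since m = (1 + c)/(c + rr + e), the denominator satisfies c + rr + e = (1 + c)/m = (1 + 0.4278) / 2.784 ≈ 0.512859.
With c = 0.4278 and e = 0, the reserve requirement is 0.512859 − 0.4278 − 0 = 0.085059.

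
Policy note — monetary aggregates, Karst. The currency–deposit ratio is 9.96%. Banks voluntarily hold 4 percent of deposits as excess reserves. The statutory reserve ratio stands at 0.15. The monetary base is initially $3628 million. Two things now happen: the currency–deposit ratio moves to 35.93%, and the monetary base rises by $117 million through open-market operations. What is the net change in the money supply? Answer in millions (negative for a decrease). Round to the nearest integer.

Before: m₁ = (1 + 0.0996) / (0.15 + 0.04 + 0.0996) ≈ 3.79696, MB₁ = 3628, so M₁ = 3.79696 × 3628 ≈ 13775.3709 million.
After: m₂ = (1 + 0.3593) / (0.15 + 0.04 + 0.3593) ≈ 2.47460, MB₂ = 3628 + 117 = 3745, so M₂ = 2.47460 × 3745 = 9267.377 million.
ΔM = M₂ − M₁ = 9267.377 − 13775.3709 = -4507.9939 million.

-4508 million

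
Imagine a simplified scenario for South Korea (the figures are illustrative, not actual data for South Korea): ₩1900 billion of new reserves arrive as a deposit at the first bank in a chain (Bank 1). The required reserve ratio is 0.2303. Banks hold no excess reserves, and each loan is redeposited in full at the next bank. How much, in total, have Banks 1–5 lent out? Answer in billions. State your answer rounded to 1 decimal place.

₩4634.6 billion

Bank i lends (1 − rr)^i of the original deposit: Bank 1 lends 1900·0.7697 = 1462.4300, Bank 2 lends 1900·0.7697² ≈ 1125.6324, and so on.
Summing a geometric series: total = 1900·[0.7697·(1 − 0.7697^5) / (1 − 0.7697)] ≈ 4634.6170 billion.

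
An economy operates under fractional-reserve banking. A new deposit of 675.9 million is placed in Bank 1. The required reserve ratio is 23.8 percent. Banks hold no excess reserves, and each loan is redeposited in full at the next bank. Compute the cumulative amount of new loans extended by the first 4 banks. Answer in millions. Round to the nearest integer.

Bank i lends (1 − rr)^i of the original deposit: Bank 1 lends 675.9·0.7620 = 515.0358, Bank 2 lends 675.9·0.7620² ≈ 392.4573, and so on.
Summing a geometric series: total = 675.9·[0.7620·(1 − 0.7620^4) / (1 − 0.7620)] ≈ 1434.4235 million.

1434 million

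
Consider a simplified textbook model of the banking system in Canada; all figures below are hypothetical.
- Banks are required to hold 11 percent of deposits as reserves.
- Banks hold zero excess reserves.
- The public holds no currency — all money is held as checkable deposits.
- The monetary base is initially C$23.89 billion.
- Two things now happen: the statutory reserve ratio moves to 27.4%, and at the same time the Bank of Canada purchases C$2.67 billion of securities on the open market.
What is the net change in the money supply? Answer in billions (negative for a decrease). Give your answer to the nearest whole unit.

Before: m₁ = 1 / (0.11) ≈ 9.0909, MB₁ = 23.89, so M₁ = 9.0909 × 23.89 ≈ 217.1816 billion.
After: m₂ = 1 / (0.274) ≈ 3.6496, MB₂ = 23.89 + 2.67 = 26.56, so M₂ = 3.6496 × 26.56 ≈ 96.9334 billion.
ΔM = M₂ − M₁ = 96.9334 − 217.1816 = -120.2482 billion.

-120 billion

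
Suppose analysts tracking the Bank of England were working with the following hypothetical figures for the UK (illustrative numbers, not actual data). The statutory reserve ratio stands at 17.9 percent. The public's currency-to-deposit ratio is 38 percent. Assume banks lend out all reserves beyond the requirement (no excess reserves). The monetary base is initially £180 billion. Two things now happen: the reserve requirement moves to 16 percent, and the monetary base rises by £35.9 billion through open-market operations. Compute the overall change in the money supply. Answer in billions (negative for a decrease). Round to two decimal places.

£107.38 billion

Before: m₁ = (1 + 0.38) / (0.179 + 0.38) ≈ 2.468694, MB₁ = 180, so M₁ = 2.468694 × 180 ≈ 444.3649 billion.
After: m₂ = (1 + 0.38) / (0.16 + 0.38) ≈ 2.555556, MB₂ = 180 + 35.9 = 215.9, so M₂ = 2.555556 × 215.9 ≈ 551.7445 billion.
ΔM = M₂ − M₁ = 551.7445 − 444.3649 = 107.3796 billion.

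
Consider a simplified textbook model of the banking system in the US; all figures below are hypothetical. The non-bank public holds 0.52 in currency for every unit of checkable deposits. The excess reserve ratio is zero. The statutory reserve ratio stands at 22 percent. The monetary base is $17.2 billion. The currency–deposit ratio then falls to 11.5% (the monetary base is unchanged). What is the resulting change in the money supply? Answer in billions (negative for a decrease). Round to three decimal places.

Initially m₁ = (1 + 0.52) / (0.22 + 0.52) ≈ 2.054054, so M₁ = 2.054054 × 17.2 ≈ 35.3297 billion.
After the change m₂ = (1 + 0.115) / (0.22 + 0.115) ≈ 3.328358, so M₂ = 3.328358 × 17.2 ≈ 57.2478 billion.
ΔM = M₂ − M₁ = 57.2478 − 35.3297 = 21.9181 billion.

$21.918 billion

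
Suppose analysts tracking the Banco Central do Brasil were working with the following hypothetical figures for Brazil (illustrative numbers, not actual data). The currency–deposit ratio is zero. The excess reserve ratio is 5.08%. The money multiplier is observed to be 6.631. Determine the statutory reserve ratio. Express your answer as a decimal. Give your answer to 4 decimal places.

Using m = 6.631. Since m = (1 + c)/(c + rr + e), the denominator satisfies c + rr + e = (1 + c)/m = (1 + 0) / 6.631 ≈ 0.150807.
With c = 0 and e = 0.0508, the statutory reserve ratio is 0.150807 − 0 − 0.0508 = 0.100007.

0.1000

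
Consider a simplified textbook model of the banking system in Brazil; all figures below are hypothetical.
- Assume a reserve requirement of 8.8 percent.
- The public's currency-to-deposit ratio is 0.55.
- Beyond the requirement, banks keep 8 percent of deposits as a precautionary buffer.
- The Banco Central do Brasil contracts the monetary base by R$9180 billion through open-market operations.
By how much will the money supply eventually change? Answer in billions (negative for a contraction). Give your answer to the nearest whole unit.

-19818 billion

The money multiplier is m = (1 + c) / (rr + e + c) = (1 + 0.55) / (0.088 + 0.08 + 0.55) ≈ 2.15877.
The sale removes 9180 billion of base, so ΔM = m × ΔMB = 2.15877 × (−9180) = -19817.5086 billion.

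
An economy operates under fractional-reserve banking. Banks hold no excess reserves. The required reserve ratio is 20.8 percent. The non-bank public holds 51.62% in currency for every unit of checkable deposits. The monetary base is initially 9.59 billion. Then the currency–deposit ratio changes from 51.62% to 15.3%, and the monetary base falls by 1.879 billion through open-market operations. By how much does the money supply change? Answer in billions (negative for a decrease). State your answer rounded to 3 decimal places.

Before: m₁ = (1 + 0.5162) / (0.208 + 0.5162) ≈ 2.09362, MB₁ = 9.59, so M₁ = 2.09362 × 9.59 ≈ 20.0778 billion.
After: m₂ = (1 + 0.153) / (0.208 + 0.153) ≈ 3.19391, MB₂ = 9.59 − 1.879 = 7.711, so M₂ = 3.19391 × 7.711 ≈ 24.6282 billion.
ΔM = M₂ − M₁ = 24.6282 − 20.0778 = 4.5504 billion.

4.550 billion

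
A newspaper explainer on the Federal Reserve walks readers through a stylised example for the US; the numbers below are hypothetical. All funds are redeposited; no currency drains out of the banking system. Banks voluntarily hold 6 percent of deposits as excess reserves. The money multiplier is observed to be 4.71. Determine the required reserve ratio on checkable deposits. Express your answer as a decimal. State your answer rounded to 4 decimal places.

Using m = 4.71. Since m = (1 + c)/(c + rr + e), the denominator satisfies c + rr + e = (1 + c)/m = (1 + 0) / 4.71 ≈ 0.212314.
With c = 0 and e = 0.06, the required reserve ratio on checkable deposits is 0.212314 − 0 − 0.06 = 0.152314.

0.1523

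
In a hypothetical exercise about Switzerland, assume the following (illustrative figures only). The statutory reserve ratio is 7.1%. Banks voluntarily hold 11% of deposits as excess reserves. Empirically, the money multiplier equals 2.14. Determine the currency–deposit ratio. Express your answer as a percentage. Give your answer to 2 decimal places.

53.74%

Using m = 2.14. From m = (1 + c)/(c + rr + e), rearranging gives 1 + c = m·(c + rr + e), so c·(1 − m) = m·(rr + e) − 1.
Hence c = [m·(rr + e) − 1]/(1 − m) = [2.14 × (0.071 + 0.11) − 1] / (1 − 2.14) ≈ 0.537421.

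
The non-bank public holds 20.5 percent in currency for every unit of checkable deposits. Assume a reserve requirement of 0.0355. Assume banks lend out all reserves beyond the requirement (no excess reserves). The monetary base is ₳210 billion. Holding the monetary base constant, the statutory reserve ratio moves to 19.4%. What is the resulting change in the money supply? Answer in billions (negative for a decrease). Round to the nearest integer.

-418 billion

Initially m₁ = (1 + 0.205) / (0.0355 + 0.205) ≈ 5.0104, so M₁ = 5.0104 × 210 = 1052.184 billion.
After the change m₂ = (1 + 0.205) / (0.194 + 0.205) ≈ 3.0201, so M₂ = 3.0201 × 210 = 634.221 billion.
ΔM = M₂ − M₁ = 634.221 − 1052.184 = -417.963 billion.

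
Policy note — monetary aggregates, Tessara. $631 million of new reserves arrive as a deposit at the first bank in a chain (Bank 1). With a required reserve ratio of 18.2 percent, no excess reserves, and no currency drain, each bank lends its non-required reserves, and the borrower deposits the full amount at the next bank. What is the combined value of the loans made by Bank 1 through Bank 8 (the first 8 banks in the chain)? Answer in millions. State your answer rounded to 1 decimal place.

$2267.5 million

Bank i lends (1 − rr)^i of the original deposit: Bank 1 lends 631·0.8180 = 516.1580, Bank 2 lends 631·0.8180² ≈ 422.2172, and so on.
Summing a geometric series: total = 631·[0.8180·(1 − 0.8180^8) / (1 − 0.8180)] ≈ 2267.5235 million.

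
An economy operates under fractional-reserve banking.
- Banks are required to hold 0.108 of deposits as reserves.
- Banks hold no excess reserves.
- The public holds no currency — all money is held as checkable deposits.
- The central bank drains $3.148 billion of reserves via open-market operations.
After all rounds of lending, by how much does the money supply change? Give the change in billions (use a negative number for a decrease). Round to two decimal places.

The simple money multiplier is m = 1/rr = 1/0.108 ≈ 9.2593.
An open-market sale reduces the monetary base by 3.148 billion, so ΔM = m × ΔMB = 9.2593 × (−3.148) ≈ -29.1483 billion.

-29.15 billion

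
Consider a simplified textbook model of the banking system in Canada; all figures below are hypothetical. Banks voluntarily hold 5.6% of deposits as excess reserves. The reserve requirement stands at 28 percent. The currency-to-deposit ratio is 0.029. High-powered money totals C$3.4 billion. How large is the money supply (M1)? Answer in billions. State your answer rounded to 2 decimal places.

C$9.59 billion

The money multiplier is m = (1 + c) / (rr + e + c) = (1 + 0.029) / (0.28 + 0.056 + 0.029) ≈ 2.8192.
So M = m × MB = 2.8192 × 3.4 ≈ 9.5853 billion.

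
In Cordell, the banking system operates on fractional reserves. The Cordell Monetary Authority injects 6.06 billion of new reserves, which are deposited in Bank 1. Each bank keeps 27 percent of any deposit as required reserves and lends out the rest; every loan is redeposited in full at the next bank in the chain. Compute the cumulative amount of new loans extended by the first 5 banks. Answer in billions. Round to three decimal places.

Bank i lends (1 − rr)^i of the original deposit: Bank 1 lends 6.06·0.7300 = 4.4238, Bank 2 lends 6.06·0.7300² ≈ 3.2294, and so on.
Summing a geometric series: total = 6.06·[0.7300·(1 − 0.7300^5) / (1 − 0.7300)] ≈ 12.9878 billion.

12.988 billion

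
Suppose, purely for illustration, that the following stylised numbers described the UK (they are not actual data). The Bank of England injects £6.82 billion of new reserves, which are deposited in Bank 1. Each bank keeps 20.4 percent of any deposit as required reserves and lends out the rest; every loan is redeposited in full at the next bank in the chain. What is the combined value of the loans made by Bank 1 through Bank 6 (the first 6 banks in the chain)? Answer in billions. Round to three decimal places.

£19.842 billion

Bank i lends (1 − rr)^i of the original deposit: Bank 1 lends 6.82·0.7960 ≈ 5.4287, Bank 2 lends 6.82·0.7960² ≈ 4.3213, and so on.
Summing a geometric series: total = 6.82·[0.7960·(1 − 0.7960^6) / (1 − 0.7960)] ≈ 19.8420 billion.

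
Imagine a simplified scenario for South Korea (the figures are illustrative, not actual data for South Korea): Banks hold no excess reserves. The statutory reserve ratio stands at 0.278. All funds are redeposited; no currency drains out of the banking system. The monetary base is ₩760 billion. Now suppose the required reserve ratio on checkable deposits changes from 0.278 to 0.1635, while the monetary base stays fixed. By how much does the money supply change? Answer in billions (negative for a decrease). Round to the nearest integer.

Initially m₁ = 1 / (0.278) ≈ 3.5971, so M₁ = 3.5971 × 760 = 2733.796 billion.
After the change m₂ = 1 / (0.1635) ≈ 6.1162, so M₂ = 6.1162 × 760 = 4648.312 billion.
ΔM = M₂ − M₁ = 4648.312 − 2733.796 = 1914.516 billion.

₩1915 billion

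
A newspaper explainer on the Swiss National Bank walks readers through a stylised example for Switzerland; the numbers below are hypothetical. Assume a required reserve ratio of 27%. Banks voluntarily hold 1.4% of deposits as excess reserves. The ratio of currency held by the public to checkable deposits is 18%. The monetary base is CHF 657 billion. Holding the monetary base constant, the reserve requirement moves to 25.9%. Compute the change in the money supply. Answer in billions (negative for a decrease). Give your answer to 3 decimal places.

Initially m₁ = (1 + 0.18) / (0.27 + 0.014 + 0.18) ≈ 2.5431034, so M₁ = 2.5431034 × 657 ≈ 1670.8189 billion.
After the change m₂ = (1 + 0.18) / (0.259 + 0.014 + 0.18) ≈ 2.6048565, so M₂ = 2.6048565 × 657 ≈ 1711.3907 billion.
ΔM = M₂ − M₁ = 1711.3907 − 1670.8189 = 40.5718 billion.

CHF 40.572 billion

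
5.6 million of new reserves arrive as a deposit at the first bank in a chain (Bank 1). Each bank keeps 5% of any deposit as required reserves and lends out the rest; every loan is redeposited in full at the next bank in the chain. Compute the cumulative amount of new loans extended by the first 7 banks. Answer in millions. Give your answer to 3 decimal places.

Bank i lends (1 − rr)^i of the original deposit: Bank 1 lends 5.6·0.9500 = 5.3200, Bank 2 lends 5.6·0.9500² = 5.0540, and so on.
Summing a geometric series: total = 5.6·[0.9500·(1 − 0.9500^7) / (1 − 0.9500)] ≈ 32.0969 million.

32.097 million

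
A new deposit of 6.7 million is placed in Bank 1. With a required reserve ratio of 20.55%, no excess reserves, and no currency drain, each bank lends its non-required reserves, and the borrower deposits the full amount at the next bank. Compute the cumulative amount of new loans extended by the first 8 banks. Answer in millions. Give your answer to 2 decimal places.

21.79 million

Bank i lends (1 − rr)^i of the original deposit: Bank 1 lends 6.7·0.7945 ≈ 5.3232, Bank 2 lends 6.7·0.7945² ≈ 4.2292, and so on.
Summing a geometric series: total = 6.7·[0.7945·(1 − 0.7945^8) / (1 − 0.7945)] ≈ 21.7909 million.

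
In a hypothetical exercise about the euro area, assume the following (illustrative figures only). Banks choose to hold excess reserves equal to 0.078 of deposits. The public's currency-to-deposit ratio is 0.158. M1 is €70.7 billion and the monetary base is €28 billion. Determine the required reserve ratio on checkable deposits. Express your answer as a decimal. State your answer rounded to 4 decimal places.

0.2226

Using m = M/MB = 70.7/28 = 2.525000. Since m = (1 + c)/(c + rr + e), the denominator satisfies c + rr + e = (1 + c)/m = (1 + 0.158) / 2.525000 ≈ 0.458614.
With c = 0.158 and e = 0.078, the required reserve ratio on checkable deposits is 0.458614 − 0.158 − 0.078 = 0.222614.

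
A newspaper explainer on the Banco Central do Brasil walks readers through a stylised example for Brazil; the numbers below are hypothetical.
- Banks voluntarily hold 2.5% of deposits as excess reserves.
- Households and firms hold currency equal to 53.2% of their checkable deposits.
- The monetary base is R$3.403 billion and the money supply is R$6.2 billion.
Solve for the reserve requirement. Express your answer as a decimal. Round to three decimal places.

0.284

Using m = M/MB = 6.2/3.403 ≈ 1.821922. Since m = (1 + c)/(c + rr + e), the denominator satisfies c + rr + e = (1 + c)/m = (1 + 0.532) / 1.821922 ≈ 0.840870.
With c = 0.532 and e = 0.025, the reserve requirement is 0.840870 − 0.532 − 0.025 = 0.28387.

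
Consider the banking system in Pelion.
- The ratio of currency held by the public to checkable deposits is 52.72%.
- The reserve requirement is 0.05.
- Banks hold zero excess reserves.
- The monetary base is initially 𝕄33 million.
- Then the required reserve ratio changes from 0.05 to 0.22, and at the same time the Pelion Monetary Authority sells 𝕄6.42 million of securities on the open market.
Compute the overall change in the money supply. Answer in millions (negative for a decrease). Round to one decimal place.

-33.0 million

Before: m₁ = (1 + 0.5272) / (0.05 + 0.5272) ≈ 2.6459, MB₁ = 33, so M₁ = 2.6459 × 33 = 87.3147 million.
After: m₂ = (1 + 0.5272) / (0.22 + 0.5272) ≈ 2.0439, MB₂ = 33 − 6.42 = 26.58, so M₂ = 2.0439 × 26.58 ≈ 54.3269 million.
ΔM = M₂ − M₁ = 54.3269 − 87.3147 = -32.9878 million.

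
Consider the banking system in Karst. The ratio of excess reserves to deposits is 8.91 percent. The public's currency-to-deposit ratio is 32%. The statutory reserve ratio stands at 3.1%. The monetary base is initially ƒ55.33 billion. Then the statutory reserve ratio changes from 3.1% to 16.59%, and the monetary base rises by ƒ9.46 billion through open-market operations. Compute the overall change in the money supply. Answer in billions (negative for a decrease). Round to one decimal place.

-17.2 billion

Before: m₁ = (1 + 0.32) / (0.031 + 0.0891 + 0.32) ≈ 2.9993, MB₁ = 55.33, so M₁ = 2.9993 × 55.33 ≈ 165.9513 billion.
After: m₂ = (1 + 0.32) / (0.1659 + 0.0891 + 0.32) ≈ 2.2957, MB₂ = 55.33 + 9.46 = 64.79, so M₂ = 2.2957 × 64.79 ≈ 148.7384 billion.
ΔM = M₂ − M₁ = 148.7384 − 165.9513 = -17.2129 billion.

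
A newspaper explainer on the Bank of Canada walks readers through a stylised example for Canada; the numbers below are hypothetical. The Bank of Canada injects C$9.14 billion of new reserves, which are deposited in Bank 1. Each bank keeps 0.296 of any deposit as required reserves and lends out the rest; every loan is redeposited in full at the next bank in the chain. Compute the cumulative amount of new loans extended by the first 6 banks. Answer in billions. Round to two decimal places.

C$19.09 billion

Bank i lends (1 − rr)^i of the original deposit: Bank 1 lends 9.14·0.7040 ≈ 6.4346, Bank 2 lends 9.14·0.7040² ≈ 4.5299, and so on.
Summing a geometric series: total = 9.14·[0.7040·(1 − 0.7040^6) / (1 − 0.7040)] ≈ 19.0919 billion.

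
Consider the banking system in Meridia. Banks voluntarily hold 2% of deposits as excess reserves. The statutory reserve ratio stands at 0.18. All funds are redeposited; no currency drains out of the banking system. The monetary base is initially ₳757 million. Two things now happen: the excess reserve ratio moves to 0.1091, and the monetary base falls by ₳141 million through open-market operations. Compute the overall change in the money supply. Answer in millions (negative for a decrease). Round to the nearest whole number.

Before: m₁ = 1 / (0.18 + 0.02) = 5, MB₁ = 757, so M₁ = 5 × 757 = 3785 million.
After: m₂ = 1 / (0.18 + 0.1091) ≈ 3.4590, MB₂ = 757 − 141 = 616, so M₂ = 3.4590 × 616 = 2130.744 million.
ΔM = M₂ − M₁ = 2130.744 − 3785 = -1654.256 million.

-1654 million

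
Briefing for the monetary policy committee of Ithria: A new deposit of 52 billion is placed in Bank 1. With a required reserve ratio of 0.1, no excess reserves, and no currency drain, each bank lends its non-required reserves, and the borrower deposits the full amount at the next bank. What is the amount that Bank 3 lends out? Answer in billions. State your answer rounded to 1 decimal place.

37.9 billion

Each bank lends a fraction (1 − rr) = 0.9000 of the deposit it receives, so Bank 3 receives 52·0.9000^2 and lends 52·0.9000^3 = 37.9080 billion.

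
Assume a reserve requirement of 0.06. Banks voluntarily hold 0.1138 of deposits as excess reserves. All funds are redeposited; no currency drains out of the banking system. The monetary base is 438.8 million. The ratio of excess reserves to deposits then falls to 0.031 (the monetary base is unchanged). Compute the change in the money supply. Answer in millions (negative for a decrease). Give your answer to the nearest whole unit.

Initially m₁ = 1 / (0.06 + 0.1138) ≈ 5.7537, so M₁ = 5.7537 × 438.8 ≈ 2524.7236 million.
After the change m₂ = 1 / (0.06 + 0.031) ≈ 10.9890, so M₂ = 10.9890 × 438.8 = 4821.9732 million.
ΔM = M₂ − M₁ = 4821.9732 − 2524.7236 = 2297.2496 million.

2297 million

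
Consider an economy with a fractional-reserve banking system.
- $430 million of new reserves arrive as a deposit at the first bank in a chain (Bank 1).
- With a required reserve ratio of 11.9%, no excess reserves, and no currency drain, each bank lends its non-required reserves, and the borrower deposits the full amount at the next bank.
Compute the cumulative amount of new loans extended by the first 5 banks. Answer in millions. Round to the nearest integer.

Bank i lends (1 − rr)^i of the original deposit: Bank 1 lends 430·0.8810 = 378.8300, Bank 2 lends 430·0.8810² ≈ 333.7492, and so on.
Summing a geometric series: total = 430·[0.8810·(1 − 0.8810^5) / (1 − 0.8810)] ≈ 1493.8724 million.

$1494 million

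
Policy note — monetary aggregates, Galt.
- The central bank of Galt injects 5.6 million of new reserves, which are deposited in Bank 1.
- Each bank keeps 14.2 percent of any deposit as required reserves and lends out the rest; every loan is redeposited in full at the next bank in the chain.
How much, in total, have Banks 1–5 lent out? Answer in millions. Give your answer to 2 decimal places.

18.10 million

Bank i lends (1 − rr)^i of the original deposit: Bank 1 lends 5.6·0.8580 = 4.8048, Bank 2 lends 5.6·0.8580² ≈ 4.1225, and so on.
Summing a geometric series: total = 5.6·[0.8580·(1 − 0.8580^5) / (1 − 0.8580)] ≈ 18.1032 million.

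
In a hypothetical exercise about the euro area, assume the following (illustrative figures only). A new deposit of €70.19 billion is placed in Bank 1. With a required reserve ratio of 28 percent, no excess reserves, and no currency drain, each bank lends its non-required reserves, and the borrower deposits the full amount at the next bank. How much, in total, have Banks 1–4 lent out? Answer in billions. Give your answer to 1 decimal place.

Bank i lends (1 − rr)^i of the original deposit: Bank 1 lends 70.19·0.7200 = 50.5368, Bank 2 lends 70.19·0.7200² ≈ 36.3865, and so on.
Summing a geometric series: total = 70.19·[0.7200·(1 − 0.7200^4) / (1 − 0.7200)] ≈ 131.9843 billion.

€132.0 billion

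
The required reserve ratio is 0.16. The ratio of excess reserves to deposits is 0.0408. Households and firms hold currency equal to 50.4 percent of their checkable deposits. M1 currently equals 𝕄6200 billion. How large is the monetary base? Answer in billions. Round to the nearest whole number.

𝕄2905 billion

The money multiplier is m = (1 + c) / (rr + e + c) = (1 + 0.504) / (0.16 + 0.0408 + 0.504) ≈ 2.13394.
MB = M / m = 6200 / 2.13394 ≈ 2905.4238 billion.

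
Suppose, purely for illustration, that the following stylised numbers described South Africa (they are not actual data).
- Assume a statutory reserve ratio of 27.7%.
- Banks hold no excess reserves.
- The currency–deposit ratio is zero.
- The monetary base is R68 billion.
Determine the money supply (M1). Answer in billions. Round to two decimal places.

R245.49 billion

With no currency drain or excess reserves, the money multiplier is m = 1/rr = 1/0.277 ≈ 3.61011.
Money supply M = m × MB = 3.61011 × 68 ≈ 245.4875 billion.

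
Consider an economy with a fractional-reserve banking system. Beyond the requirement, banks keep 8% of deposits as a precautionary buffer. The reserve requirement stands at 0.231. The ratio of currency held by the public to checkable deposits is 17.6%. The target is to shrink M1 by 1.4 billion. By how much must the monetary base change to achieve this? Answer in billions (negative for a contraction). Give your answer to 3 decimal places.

The money multiplier is m = (1 + c) / (rr + e + c) = (1 + 0.176) / (0.231 + 0.08 + 0.176) ≈ 2.41478.
ΔMB = ΔM / m = (−1.4) / 2.41478 ≈ -0.5798 billion.

-0.580 billion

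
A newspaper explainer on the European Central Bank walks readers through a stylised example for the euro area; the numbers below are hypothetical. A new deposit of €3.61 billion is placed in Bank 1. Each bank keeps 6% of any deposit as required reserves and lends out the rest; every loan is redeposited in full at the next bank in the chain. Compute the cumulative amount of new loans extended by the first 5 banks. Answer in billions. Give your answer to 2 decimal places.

Bank i lends (1 − rr)^i of the original deposit: Bank 1 lends 3.61·0.9400 = 3.3934, Bank 2 lends 3.61·0.9400² ≈ 3.1898, and so on.
Summing a geometric series: total = 3.61·[0.9400·(1 − 0.9400^5) / (1 − 0.9400)] ≈ 15.0495 billion.

€15.05 billion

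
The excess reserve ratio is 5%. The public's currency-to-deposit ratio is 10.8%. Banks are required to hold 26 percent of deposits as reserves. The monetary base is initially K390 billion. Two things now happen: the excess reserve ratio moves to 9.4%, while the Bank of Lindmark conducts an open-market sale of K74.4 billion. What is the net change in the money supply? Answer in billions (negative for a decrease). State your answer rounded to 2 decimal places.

Before: m₁ = (1 + 0.108) / (0.26 + 0.05 + 0.108) ≈ 2.650718, MB₁ = 390, so M₁ = 2.650718 × 390 ≈ 1033.78 billion.
After: m₂ = (1 + 0.108) / (0.26 + 0.094 + 0.108) ≈ 2.398268, MB₂ = 390 − 74.4 = 315.6, so M₂ = 2.398268 × 315.6 ≈ 756.8934 billion.
ΔM = M₂ − M₁ = 756.8934 − 1033.78 = -276.8866 billion.

-276.89 billion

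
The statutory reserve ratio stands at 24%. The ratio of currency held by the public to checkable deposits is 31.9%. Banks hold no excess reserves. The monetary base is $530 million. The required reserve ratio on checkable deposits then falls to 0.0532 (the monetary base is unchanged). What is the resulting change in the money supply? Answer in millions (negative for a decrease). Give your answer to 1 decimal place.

Initially m₁ = (1 + 0.319) / (0.24 + 0.319) ≈ 2.35957, so M₁ = 2.35957 × 530 = 1250.5721 million.
After the change m₂ = (1 + 0.319) / (0.0532 + 0.319) ≈ 3.54379, so M₂ = 3.54379 × 530 = 1878.2087 million.
ΔM = M₂ − M₁ = 1878.2087 − 1250.5721 = 627.6366 million.

$627.6 million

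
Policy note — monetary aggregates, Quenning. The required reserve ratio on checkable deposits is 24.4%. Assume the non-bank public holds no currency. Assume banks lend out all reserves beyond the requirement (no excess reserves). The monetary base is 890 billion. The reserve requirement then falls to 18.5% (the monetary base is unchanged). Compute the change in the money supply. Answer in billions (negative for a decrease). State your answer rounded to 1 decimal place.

Initially m₁ = 1 / (0.244) ≈ 4.09836, so M₁ = 4.09836 × 890 = 3647.5404 billion.
After the change m₂ = 1 / (0.185) ≈ 5.40541, so M₂ = 5.40541 × 890 = 4810.8149 billion.
ΔM = M₂ − M₁ = 4810.8149 − 3647.5404 = 1163.2745 billion.

1163.3 billion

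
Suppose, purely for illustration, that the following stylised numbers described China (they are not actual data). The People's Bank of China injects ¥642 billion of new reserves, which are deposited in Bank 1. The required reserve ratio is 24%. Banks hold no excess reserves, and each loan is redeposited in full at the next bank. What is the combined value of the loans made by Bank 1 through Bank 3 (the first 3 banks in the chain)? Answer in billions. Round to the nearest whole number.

Bank i lends (1 − rr)^i of the original deposit: Bank 1 lends 642·0.7600 = 487.9200, Bank 2 lends 642·0.7600² = 370.8192, and so on.
Summing a geometric series: total = 642·[0.7600·(1 − 0.7600^3) / (1 − 0.7600)] ≈ 1140.5618 billion.

¥1141 billion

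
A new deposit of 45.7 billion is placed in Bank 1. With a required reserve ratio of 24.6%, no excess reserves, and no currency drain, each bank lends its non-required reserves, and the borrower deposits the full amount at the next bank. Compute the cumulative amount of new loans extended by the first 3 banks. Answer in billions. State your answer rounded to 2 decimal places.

80.03 billion

Bank i lends (1 − rr)^i of the original deposit: Bank 1 lends 45.7·0.7540 = 34.4578, Bank 2 lends 45.7·0.7540² ≈ 25.9812, and so on.
Summing a geometric series: total = 45.7·[0.7540·(1 − 0.7540^3) / (1 − 0.7540)] ≈ 80.0288 billion.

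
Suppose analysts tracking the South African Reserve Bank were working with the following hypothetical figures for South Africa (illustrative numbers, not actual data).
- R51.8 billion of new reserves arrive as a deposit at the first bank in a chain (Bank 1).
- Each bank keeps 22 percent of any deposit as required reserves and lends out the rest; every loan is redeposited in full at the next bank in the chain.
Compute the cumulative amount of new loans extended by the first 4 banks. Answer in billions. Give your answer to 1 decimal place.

Bank i lends (1 − rr)^i of the original deposit: Bank 1 lends 51.8·0.7800 = 40.4040, Bank 2 lends 51.8·0.7800² ≈ 31.5151, and so on.
Summing a geometric series: total = 51.8·[0.7800·(1 − 0.7800^4) / (1 − 0.7800)] ≈ 115.6747 billion.

R115.7 billion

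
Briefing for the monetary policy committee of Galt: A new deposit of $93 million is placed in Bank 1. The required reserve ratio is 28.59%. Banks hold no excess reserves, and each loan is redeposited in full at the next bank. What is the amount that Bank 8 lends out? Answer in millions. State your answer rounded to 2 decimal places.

$6.29 million

Each bank lends a fraction (1 − rr) = 0.7141 of the deposit it receives, so Bank 8 receives 93·0.7141^7 and lends 93·0.7141^8 ≈ 6.2886 million.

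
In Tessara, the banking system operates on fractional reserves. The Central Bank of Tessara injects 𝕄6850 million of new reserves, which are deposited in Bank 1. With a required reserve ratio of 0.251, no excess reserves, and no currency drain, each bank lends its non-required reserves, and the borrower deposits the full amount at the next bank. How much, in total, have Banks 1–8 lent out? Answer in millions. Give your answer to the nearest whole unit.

𝕄18416 million

Bank i lends (1 − rr)^i of the original deposit: Bank 1 lends 6850·0.7490 = 5130.6500, Bank 2 lends 6850·0.7490² ≈ 3842.8568, and so on.
Summing a geometric series: total = 6850·[0.7490·(1 − 0.7490^8) / (1 − 0.7490)] ≈ 18416.1715 million.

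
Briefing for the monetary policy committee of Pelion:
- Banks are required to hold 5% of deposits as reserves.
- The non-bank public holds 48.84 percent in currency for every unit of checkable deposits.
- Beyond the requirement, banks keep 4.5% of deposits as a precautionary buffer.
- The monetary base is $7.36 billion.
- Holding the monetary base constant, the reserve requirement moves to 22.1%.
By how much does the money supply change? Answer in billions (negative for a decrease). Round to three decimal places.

Initially m₁ = (1 + 0.4884) / (0.05 + 0.045 + 0.4884) ≈ 2.55125, so M₁ = 2.55125 × 7.36 = 18.7772 billion.
After the change m₂ = (1 + 0.4884) / (0.221 + 0.045 + 0.4884) ≈ 1.97296, so M₂ = 1.97296 × 7.36 ≈ 14.521 billion.
ΔM = M₂ − M₁ = 14.521 − 18.7772 = -4.2562 billion.

-4.256 billion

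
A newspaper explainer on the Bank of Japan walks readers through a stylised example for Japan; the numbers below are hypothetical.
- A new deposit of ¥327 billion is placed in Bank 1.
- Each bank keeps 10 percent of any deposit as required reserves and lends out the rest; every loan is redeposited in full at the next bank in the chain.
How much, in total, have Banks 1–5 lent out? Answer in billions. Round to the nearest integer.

¥1205 billion

Bank i lends (1 − rr)^i of the original deposit: Bank 1 lends 327·0.9000 = 294.3000, Bank 2 lends 327·0.9000² = 264.8700, and so on.
Summing a geometric series: total = 327·[0.9000·(1 − 0.9000^5) / (1 − 0.9000)] ≈ 1205.1879 billion.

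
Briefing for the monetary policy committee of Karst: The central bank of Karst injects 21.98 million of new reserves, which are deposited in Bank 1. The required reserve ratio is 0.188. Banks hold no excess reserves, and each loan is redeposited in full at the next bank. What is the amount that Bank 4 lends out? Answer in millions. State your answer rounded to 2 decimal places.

9.56 million

Each bank lends a fraction (1 − rr) = 0.8120 of the deposit it receives, so Bank 4 receives 21.98·0.8120^3 and lends 21.98·0.8120^4 ≈ 9.5555 million.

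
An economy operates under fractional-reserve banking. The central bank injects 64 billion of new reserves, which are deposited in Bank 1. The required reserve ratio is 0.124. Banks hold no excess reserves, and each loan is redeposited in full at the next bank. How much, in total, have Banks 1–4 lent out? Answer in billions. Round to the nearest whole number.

Bank i lends (1 − rr)^i of the original deposit: Bank 1 lends 64·0.8760 = 56.0640, Bank 2 lends 64·0.8760² ≈ 49.1121, and so on.
Summing a geometric series: total = 64·[0.8760·(1 − 0.8760^4) / (1 − 0.8760)] ≈ 185.8857 billion.

186 billion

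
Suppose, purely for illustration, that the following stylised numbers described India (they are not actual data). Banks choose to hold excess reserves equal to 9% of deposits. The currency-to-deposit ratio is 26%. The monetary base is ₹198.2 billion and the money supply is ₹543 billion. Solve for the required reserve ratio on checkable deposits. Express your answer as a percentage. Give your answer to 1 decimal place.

11.0%

Using m = M/MB = 543/198.2 ≈ 2.739657. Since m = (1 + c)/(c + rr + e), the denominator satisfies c + rr + e = (1 + c)/m = (1 + 0.26) / 2.739657 ≈ 0.459912.
With c = 0.26 and e = 0.09, the required reserve ratio on checkable deposits is 0.459912 − 0.26 − 0.09 = 0.109912.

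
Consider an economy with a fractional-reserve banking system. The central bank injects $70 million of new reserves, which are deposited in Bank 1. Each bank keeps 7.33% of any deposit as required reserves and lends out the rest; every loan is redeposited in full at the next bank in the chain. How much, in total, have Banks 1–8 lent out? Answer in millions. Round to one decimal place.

$403.6 million

Bank i lends (1 − rr)^i of the original deposit: Bank 1 lends 70·0.9267 = 64.8690, Bank 2 lends 70·0.9267² ≈ 60.1141, and so on.
Summing a geometric series: total = 70·[0.9267·(1 − 0.9267^8) / (1 − 0.9267)] ≈ 403.6455 million.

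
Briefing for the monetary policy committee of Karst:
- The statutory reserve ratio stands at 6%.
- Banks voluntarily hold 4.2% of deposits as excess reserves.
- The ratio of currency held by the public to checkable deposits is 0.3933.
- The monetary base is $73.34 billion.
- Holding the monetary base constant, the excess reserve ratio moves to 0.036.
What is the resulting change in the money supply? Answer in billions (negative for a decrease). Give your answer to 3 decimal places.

$2.530 billion

Initially m₁ = (1 + 0.3933) / (0.06 + 0.042 + 0.3933) ≈ 2.813043, so M₁ = 2.813043 × 73.34 ≈ 206.3086 billion.
After the change m₂ = (1 + 0.3933) / (0.06 + 0.036 + 0.3933) ≈ 2.847537, so M₂ = 2.847537 × 73.34 ≈ 208.8384 billion.
ΔM = M₂ − M₁ = 208.8384 − 206.3086 = 2.5298 billion.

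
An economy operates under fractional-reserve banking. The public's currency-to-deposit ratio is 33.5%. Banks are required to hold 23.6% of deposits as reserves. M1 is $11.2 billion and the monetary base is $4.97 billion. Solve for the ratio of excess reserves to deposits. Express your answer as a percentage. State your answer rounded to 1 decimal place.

Using m = M/MB = 11.2/4.97 ≈ 2.253521. Since m = (1 + c)/(c + rr + e), the denominator satisfies c + rr + e = (1 + c)/m = (1 + 0.335) / 2.253521 ≈ 0.592406.
With c = 0.335 and rr = 0.236, the ratio of excess reserves to deposits is 0.592406 − 0.335 − 0.236 = 0.021406.

2.1%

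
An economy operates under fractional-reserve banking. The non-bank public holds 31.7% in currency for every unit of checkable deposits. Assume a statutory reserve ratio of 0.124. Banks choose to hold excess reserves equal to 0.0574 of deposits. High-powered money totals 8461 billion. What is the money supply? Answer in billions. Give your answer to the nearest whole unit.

The money multiplier is m = (1 + c) / (rr + e + c) = (1 + 0.317) / (0.124 + 0.0574 + 0.317) ≈ 2.64246.
So M = m × MB = 2.64246 × 8461 ≈ 22357.8541 billion.

22358 billion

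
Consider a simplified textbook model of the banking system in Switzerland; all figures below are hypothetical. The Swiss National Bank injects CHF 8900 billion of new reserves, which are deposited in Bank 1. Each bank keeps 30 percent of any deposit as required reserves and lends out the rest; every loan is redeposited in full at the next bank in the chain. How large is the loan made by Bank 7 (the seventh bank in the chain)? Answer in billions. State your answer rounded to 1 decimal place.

CHF 733.0 billion

Each bank lends a fraction (1 − rr) = 0.7000 of the deposit it receives, so Bank 7 receives 8900·0.7000^6 and lends 8900·0.7000^7 ≈ 732.9533 billion.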